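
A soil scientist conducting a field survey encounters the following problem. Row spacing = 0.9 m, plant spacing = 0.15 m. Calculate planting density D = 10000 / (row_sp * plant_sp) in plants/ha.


D = 10000 / (row_sp * plant_sp)
  = 10000 / (0.9 * 0.15)
  = 10000 / 0.1350
  = 74074.07 plants/ha


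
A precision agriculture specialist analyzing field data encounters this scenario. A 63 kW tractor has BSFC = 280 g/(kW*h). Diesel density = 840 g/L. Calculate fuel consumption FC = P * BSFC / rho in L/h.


FC = P * BSFC / rho_fuel
   = 63 * 280 / 840
   = 17640 / 840
   = 21 L/h


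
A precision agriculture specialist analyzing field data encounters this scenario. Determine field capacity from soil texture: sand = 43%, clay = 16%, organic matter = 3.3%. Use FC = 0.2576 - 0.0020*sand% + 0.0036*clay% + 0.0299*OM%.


FC = 0.2576 - 0.0020*43 + 0.0036*16 + 0.0299*3.3
   = 0.2576 - 0.0860 + 0.0576 + 0.0987
   = 0.3279


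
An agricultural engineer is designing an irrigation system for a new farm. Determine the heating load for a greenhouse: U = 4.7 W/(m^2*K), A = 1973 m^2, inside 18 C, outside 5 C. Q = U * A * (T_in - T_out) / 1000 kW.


dT = 18 - (5) = 13 K
Q = U * A * dT
  = 4.7 * 1973 * 13
  = 120550.30 W = 120.55 kW


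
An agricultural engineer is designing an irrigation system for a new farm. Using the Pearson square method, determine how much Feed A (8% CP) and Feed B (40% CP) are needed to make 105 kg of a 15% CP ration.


parts_A = CP_b - target = 40 - 15 = 25
parts_B = target - CP_a = 15 - 8 = 7
total_parts = 25 + 7 = 32
Feed A = 105 * 25 / 32 = 82.03 kg
Feed B = 105 * 7 / 32 = 22.97 kg

82.03 kg


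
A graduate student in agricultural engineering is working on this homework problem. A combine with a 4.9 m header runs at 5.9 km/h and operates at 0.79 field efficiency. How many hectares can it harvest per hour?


C = w * v * eta_f / 10
  = 4.9 * 5.9 * 0.79 / 10
  = 22.84 / 10
  = 2.28 ha/h


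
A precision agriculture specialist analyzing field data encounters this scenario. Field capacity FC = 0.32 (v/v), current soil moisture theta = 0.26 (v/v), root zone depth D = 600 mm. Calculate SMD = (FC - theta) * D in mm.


SMD = (FC - theta) * D
    = (0.32 - 0.26) * 600
    = 0.060 * 600
    = 36 mm


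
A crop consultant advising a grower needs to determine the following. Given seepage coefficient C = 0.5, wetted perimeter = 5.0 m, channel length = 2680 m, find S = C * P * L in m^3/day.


S = C * P * L
  = 0.5 * 5.0 * 2680
  = 6700 m^3/day


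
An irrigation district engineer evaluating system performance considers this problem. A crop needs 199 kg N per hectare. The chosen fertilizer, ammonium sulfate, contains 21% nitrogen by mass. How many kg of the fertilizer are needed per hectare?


Rate = N_required / (N_content / 100)
     = 199 / (21 / 100)
     = 199 / 0.21
     = 947.62 kg/ha


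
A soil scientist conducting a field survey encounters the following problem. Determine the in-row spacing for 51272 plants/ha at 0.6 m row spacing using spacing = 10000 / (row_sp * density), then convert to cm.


spacing = 10000 / (row_sp * density)
        = 10000 / (0.6 * 51272)
        = 10000 / 30763.20
        = 0.32506 m = 32.51 cm


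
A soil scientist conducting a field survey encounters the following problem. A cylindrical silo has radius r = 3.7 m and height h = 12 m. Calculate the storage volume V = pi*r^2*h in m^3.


V = pi * r^2 * h
  = pi * 3.7^2 * 12
  = pi * 13.69 * 12
  = 516.10 m^3


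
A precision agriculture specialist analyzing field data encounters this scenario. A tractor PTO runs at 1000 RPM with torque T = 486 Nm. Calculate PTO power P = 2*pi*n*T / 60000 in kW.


P = 2*pi*n*T / 60000
  = 2*pi * 1000 * 486 / 60000
  = 3053628.06 / 60000
  = 50.89 kW


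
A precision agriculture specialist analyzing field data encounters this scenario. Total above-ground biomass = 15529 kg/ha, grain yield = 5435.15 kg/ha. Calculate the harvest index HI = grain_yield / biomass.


HI = grain_yield / biomass
   = 5435.15 / 15529
   = 0.35


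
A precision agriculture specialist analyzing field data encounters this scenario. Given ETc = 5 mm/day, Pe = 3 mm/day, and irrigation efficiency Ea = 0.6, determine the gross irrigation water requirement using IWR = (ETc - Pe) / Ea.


IWR = (ETc - Pe) / Ea
    = (5 - 3) / 0.6
    = 2 / 0.6
    = 3.33 mm/day


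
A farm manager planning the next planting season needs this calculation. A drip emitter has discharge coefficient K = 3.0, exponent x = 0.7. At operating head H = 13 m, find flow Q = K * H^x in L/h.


Q = K * H^x
  = 3.0 * 13^0.7
  = 3.0 * 6.0223
  = 18.07 L/h


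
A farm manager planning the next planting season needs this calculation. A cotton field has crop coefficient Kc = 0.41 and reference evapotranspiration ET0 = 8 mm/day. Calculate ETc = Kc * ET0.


ETc = Kc * ET0
    = 0.41 * 8
    = 3.28 mm/day


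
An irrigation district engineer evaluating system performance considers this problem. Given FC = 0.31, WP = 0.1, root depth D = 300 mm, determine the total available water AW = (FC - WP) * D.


AW = (FC - WP) * D
   = (0.31 - 0.1) * 300
   = 0.21 * 300
   = 63 mm


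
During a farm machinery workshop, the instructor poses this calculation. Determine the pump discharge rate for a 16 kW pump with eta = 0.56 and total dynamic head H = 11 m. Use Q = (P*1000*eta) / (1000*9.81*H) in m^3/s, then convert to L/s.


Q = (P * 1000 * eta) / (rho * g * H)
  = (16 * 1000 * 0.56) / (1000 * 9.81 * 11)
  = 8960 / 107910
  = 0.08303 m^3/s = 83.03 L/s


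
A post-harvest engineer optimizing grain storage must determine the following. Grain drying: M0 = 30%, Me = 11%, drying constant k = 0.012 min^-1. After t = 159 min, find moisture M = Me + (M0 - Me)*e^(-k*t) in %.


M = Me + (M0 - Me) * e^(-k*t)
  = 11 + (30 - 11) * e^(-0.012*159)
  = 11 + 19 * e^(-1.908)
  = 11 + 19 * 0.14838
  = 11 + 2.8192
  = 13.82%


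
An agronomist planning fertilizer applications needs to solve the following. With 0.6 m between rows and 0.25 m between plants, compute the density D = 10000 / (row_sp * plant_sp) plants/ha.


D = 10000 / (row_sp * plant_sp)
  = 10000 / (0.6 * 0.25)
  = 10000 / 0.1500
  = 66666.67 plants/ha


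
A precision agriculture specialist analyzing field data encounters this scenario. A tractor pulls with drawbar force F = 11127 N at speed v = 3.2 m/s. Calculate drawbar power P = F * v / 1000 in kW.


P = F * v / 1000
  = 11127 * 3.2 / 1000
  = 35606.40 / 1000
  = 35.61 kW


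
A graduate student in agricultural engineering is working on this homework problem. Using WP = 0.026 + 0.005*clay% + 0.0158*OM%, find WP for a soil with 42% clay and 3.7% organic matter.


WP = 0.026 + 0.005*42 + 0.0158*3.7
   = 0.026 + 0.2100 + 0.0585
   = 0.2945


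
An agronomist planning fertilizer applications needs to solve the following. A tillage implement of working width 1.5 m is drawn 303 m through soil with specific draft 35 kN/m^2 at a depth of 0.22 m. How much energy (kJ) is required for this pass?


E = k * d * w * L
  = 35 * 0.22 * 1.5 * 303
  = 3499.65 kJ


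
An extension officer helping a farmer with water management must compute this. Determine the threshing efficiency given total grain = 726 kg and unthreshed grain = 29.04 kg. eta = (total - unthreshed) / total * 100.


eta = (total - unthreshed) / total * 100
    = (726 - 29.04) / 726 * 100
    = 696.96 / 726 * 100
    = 96%


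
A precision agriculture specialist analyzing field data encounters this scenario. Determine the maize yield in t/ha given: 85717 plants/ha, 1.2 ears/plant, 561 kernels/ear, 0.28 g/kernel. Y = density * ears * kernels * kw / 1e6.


Y = density * ears * kernels * kw
  = 85717 * 1.2 * 561 * 0.28 g/ha
  = 16157311.63 g/ha
  = 16157.31 kg/ha = 16.16 t/ha


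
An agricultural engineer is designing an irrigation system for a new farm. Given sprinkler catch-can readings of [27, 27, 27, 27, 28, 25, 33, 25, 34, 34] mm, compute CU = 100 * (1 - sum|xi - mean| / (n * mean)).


xbar = 287 / 10 = 28.700
sum|xi - xbar| = 29.800
CU = 100 * (1 - 29.800 / (10 * 28.700))
   = 100 * (1 - 0.1038)
   = 89.62%


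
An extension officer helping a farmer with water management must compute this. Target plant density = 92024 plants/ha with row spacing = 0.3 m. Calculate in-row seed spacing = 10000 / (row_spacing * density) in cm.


spacing = 10000 / (row_sp * density)
        = 10000 / (0.3 * 92024)
        = 10000 / 27607.20
        = 0.36222 m = 36.22 cm


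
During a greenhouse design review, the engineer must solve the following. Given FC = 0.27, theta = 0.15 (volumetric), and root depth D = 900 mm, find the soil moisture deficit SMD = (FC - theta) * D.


SMD = (FC - theta) * D
    = (0.27 - 0.15) * 900
    = 0.120 * 900
    = 108 mm


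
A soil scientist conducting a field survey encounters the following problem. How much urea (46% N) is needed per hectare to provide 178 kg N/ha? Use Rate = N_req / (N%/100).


Rate = N_required / (N_content / 100)
     = 178 / (46 / 100)
     = 178 / 0.46
     = 386.96 kg/ha


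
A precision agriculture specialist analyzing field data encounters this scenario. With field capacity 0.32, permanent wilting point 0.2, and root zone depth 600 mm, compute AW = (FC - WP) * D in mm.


AW = (FC - WP) * D
   = (0.32 - 0.2) * 600
   = 0.12 * 600
   = 72 mm


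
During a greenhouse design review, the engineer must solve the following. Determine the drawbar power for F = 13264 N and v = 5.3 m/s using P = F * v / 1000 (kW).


P = F * v / 1000
  = 13264 * 5.3 / 1000
  = 70299.20 / 1000
  = 70.30 kW


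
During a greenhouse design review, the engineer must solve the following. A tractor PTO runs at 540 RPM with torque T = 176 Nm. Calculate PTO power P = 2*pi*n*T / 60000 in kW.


P = 2*pi*n*T / 60000
  = 2*pi * 540 * 176 / 60000
  = 597153.93 / 60000
  = 9.95 kW


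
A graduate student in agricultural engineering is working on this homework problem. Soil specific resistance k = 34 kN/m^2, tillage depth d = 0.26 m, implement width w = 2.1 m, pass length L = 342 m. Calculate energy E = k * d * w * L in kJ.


E = k * d * w * L
  = 34 * 0.26 * 2.1 * 342
  = 6348.89 kJ


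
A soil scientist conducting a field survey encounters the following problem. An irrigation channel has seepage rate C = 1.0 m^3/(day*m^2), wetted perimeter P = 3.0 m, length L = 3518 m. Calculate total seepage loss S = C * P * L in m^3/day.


S = C * P * L
  = 1.0 * 3.0 * 3518
  = 10554 m^3/day


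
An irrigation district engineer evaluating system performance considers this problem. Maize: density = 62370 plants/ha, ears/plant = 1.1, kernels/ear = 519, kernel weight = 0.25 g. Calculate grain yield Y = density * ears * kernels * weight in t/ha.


Y = density * ears * kernels * kw
  = 62370 * 1.1 * 519 * 0.25 g/ha
  = 8901758.25 g/ha
  = 8901.76 kg/ha = 8.90 t/ha


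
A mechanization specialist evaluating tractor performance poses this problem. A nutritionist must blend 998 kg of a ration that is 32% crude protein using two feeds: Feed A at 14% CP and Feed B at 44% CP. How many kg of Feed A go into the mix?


parts_A = CP_b - target = 44 - 32 = 12
parts_B = target - CP_a = 32 - 14 = 18
total_parts = 12 + 18 = 30
Feed A = 998 * 12 / 30 = 399.20 kg
Feed B = 998 * 18 / 30 = 598.80 kg

399.20 kg


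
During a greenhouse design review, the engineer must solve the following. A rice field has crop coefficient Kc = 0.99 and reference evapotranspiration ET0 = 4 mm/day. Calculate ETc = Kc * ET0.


ETc = Kc * ET0
    = 0.99 * 4
    = 3.96 mm/day


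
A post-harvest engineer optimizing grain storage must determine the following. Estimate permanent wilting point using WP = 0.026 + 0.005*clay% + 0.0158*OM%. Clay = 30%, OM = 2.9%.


WP = 0.026 + 0.005*30 + 0.0158*2.9
   = 0.026 + 0.1500 + 0.0458
   = 0.2218


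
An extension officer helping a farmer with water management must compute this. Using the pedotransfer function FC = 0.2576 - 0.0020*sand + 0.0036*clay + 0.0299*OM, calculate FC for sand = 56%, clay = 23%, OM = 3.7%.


FC = 0.2576 - 0.0020*56 + 0.0036*23 + 0.0299*3.7
   = 0.2576 - 0.1120 + 0.0828 + 0.1106
   = 0.3390


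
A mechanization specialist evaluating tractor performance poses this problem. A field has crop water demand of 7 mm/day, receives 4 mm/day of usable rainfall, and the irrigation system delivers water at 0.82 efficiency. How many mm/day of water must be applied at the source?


IWR = (ETc - Pe) / Ea
    = (7 - 4) / 0.82
    = 3 / 0.82
    = 3.66 mm/day


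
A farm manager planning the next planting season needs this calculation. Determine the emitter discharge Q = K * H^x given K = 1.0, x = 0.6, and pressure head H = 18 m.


Q = K * H^x
  = 1.0 * 18^0.6
  = 1.0 * 5.6645
  = 5.66 L/h


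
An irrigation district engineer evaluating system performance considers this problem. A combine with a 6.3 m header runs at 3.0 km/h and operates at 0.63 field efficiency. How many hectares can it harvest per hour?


C = w * v * eta_f / 10
  = 6.3 * 3.0 * 0.63 / 10
  = 11.91 / 10
  = 1.19 ha/h


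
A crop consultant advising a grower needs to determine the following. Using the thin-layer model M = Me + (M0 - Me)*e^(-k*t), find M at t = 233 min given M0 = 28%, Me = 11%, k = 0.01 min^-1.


M = Me + (M0 - Me) * e^(-k*t)
  = 11 + (28 - 11) * e^(-0.01*233)
  = 11 + 17 * e^(-2.330)
  = 11 + 17 * 0.09730
  = 11 + 1.6540
  = 12.65%


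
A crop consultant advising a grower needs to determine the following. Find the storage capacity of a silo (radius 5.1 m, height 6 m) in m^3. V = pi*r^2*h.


V = pi * r^2 * h
  = pi * 5.1^2 * 6
  = pi * 26.01 * 6
  = 490.28 m^3


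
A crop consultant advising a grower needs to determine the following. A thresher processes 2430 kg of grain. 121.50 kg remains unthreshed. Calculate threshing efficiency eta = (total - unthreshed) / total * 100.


eta = (total - unthreshed) / total * 100
    = (2430 - 121.50) / 2430 * 100
    = 2308.50 / 2430 * 100
    = 95%


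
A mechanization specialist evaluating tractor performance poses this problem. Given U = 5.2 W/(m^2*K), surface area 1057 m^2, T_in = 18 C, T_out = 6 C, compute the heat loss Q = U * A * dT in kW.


dT = 18 - (6) = 12 K
Q = U * A * dT
  = 5.2 * 1057 * 12
  = 65956.80 W = 65.96 kW


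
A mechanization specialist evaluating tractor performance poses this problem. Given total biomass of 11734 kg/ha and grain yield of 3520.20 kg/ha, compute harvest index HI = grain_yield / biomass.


HI = grain_yield / biomass
   = 3520.20 / 11734
   = 0.30


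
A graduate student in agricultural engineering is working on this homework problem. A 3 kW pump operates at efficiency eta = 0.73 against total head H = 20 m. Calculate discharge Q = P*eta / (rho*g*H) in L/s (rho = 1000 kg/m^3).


Q = (P * 1000 * eta) / (rho * g * H)
  = (3 * 1000 * 0.73) / (1000 * 9.81 * 20)
  = 2190 / 196200
  = 0.01116 m^3/s = 11.16 L/s


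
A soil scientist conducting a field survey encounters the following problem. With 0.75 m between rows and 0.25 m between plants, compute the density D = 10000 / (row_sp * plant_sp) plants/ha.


D = 10000 / (row_sp * plant_sp)
  = 10000 / (0.75 * 0.25)
  = 10000 / 0.1875
  = 53333.33 plants/ha


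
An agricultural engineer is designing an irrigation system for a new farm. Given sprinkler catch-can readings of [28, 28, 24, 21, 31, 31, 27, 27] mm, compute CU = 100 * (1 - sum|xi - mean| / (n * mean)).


xbar = 217 / 8 = 27.125
sum|xi - xbar| = 19
CU = 100 * (1 - 19 / (8 * 27.125))
   = 100 * (1 - 0.0876)
   = 91.24%


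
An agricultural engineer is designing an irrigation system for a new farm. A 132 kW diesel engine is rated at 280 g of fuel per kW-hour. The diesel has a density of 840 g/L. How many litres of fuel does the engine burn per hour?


FC = P * BSFC / rho_fuel
   = 132 * 280 / 840
   = 36960 / 840
   = 44 L/h


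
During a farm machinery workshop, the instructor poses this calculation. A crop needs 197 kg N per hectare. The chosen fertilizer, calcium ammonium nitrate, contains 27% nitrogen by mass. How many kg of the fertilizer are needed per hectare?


Rate = N_required / (N_content / 100)
     = 197 / (27 / 100)
     = 197 / 0.27
     = 729.63 kg/ha


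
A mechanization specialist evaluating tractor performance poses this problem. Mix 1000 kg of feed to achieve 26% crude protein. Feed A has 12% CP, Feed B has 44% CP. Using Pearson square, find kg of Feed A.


parts_A = CP_b - target = 44 - 26 = 18
parts_B = target - CP_a = 26 - 12 = 14
total_parts = 18 + 14 = 32
Feed A = 1000 * 18 / 32 = 562.50 kg
Feed B = 1000 * 14 / 32 = 437.50 kg

562.50 kg


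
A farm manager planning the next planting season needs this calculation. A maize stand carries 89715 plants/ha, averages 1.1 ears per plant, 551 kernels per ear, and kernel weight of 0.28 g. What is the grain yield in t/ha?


Y = density * ears * kernels * kw
  = 89715 * 1.1 * 551 * 0.28 g/ha
  = 15225353.22 g/ha
  = 15225.35 kg/ha = 15.23 t/ha


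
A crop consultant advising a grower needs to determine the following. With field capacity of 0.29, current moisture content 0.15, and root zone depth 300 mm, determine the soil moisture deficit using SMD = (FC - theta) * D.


SMD = (FC - theta) * D
    = (0.29 - 0.15) * 300
    = 0.140 * 300
    = 42 mm


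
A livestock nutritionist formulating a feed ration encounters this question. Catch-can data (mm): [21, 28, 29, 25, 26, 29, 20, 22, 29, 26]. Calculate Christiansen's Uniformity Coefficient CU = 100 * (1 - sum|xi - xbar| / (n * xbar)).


xbar = 255 / 10 = 25.500
sum|xi - xbar| = 28
CU = 100 * (1 - 28 / (10 * 25.500))
   = 100 * (1 - 0.1098)
   = 89.02%


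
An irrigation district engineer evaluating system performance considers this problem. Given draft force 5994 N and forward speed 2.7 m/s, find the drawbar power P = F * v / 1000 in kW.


P = F * v / 1000
  = 5994 * 2.7 / 1000
  = 16183.80 / 1000
  = 16.18 kW


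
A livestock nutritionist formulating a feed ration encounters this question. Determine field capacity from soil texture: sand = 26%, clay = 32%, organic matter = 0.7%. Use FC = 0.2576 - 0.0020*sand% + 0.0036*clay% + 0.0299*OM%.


FC = 0.2576 - 0.0020*26 + 0.0036*32 + 0.0299*0.7
   = 0.2576 - 0.0520 + 0.1152 + 0.0209
   = 0.3417


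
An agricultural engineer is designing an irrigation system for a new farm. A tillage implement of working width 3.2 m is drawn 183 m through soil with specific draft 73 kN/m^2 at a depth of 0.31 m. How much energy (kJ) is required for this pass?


E = k * d * w * L
  = 73 * 0.31 * 3.2 * 183
  = 13252.13 kJ


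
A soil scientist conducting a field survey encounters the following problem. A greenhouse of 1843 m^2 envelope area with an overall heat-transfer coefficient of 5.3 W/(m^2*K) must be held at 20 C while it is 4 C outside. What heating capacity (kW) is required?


dT = 20 - (4) = 16 K
Q = U * A * dT
  = 5.3 * 1843 * 16
  = 156286.40 W = 156.29 kW


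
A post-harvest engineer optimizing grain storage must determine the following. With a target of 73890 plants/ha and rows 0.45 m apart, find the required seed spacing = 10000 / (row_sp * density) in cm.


spacing = 10000 / (row_sp * density)
        = 10000 / (0.45 * 73890)
        = 10000 / 33250.50
        = 0.30075 m = 30.07 cm


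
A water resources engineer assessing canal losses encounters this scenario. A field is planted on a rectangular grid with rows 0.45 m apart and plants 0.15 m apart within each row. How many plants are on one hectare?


D = 10000 / (row_sp * plant_sp)
  = 10000 / (0.45 * 0.15)
  = 10000 / 0.0675
  = 148148.15 plants/ha


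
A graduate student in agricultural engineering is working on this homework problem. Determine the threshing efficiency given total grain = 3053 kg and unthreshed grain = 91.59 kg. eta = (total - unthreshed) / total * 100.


eta = (total - unthreshed) / total * 100
    = (3053 - 91.59) / 3053 * 100
    = 2961.41 / 3053 * 100
    = 97%


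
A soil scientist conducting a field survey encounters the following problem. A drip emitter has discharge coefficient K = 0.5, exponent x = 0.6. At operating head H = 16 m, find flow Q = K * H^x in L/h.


Q = K * H^x
  = 0.5 * 16^0.6
  = 0.5 * 5.2780
  = 2.64 L/h


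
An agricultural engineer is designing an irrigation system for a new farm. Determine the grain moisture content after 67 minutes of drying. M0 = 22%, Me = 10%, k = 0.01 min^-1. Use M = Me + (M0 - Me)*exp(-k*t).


M = Me + (M0 - Me) * e^(-k*t)
  = 10 + (22 - 10) * e^(-0.01*67)
  = 10 + 12 * e^(-0.670)
  = 10 + 12 * 0.51171
  = 10 + 6.1405
  = 16.14%


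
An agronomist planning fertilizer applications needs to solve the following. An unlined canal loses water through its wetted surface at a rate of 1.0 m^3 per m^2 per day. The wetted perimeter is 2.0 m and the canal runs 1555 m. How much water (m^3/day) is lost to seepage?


S = C * P * L
  = 1.0 * 2.0 * 1555
  = 3110 m^3/day


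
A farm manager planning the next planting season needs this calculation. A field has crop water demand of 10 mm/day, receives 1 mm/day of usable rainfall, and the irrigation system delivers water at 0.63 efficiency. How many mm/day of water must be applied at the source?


IWR = (ETc - Pe) / Ea
    = (10 - 1) / 0.63
    = 9 / 0.63
    = 14.29 mm/day


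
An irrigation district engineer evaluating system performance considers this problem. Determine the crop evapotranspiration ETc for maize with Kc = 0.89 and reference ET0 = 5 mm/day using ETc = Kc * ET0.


ETc = Kc * ET0
    = 0.89 * 5
    = 4.45 mm/day


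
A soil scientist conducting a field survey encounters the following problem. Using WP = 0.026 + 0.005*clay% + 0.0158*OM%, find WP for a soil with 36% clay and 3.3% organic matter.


WP = 0.026 + 0.005*36 + 0.0158*3.3
   = 0.026 + 0.1800 + 0.0521
   = 0.2581


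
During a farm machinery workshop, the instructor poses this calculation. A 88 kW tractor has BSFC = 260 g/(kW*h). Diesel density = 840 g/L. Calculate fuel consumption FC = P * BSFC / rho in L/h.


FC = P * BSFC / rho_fuel
   = 88 * 260 / 840
   = 22880 / 840
   = 27.24 L/h


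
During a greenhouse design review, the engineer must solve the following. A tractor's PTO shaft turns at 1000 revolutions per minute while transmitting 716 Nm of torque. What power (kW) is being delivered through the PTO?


P = 2*pi*n*T / 60000
  = 2*pi * 1000 * 716 / 60000
  = 4498760.68 / 60000
  = 74.98 kW


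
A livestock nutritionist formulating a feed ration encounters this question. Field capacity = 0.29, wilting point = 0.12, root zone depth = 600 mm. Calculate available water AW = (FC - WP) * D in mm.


AW = (FC - WP) * D
   = (0.29 - 0.12) * 600
   = 0.17 * 600
   = 102 mm


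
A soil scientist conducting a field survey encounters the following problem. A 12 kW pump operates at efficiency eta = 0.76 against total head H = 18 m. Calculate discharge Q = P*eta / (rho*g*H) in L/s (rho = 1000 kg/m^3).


Q = (P * 1000 * eta) / (rho * g * H)
  = (12 * 1000 * 0.76) / (1000 * 9.81 * 18)
  = 9120 / 176580
  = 0.05165 m^3/s = 51.65 L/s


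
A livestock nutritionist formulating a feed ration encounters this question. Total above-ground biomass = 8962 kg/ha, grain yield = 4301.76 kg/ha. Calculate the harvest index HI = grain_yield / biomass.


HI = grain_yield / biomass
   = 4301.76 / 8962
   = 0.48


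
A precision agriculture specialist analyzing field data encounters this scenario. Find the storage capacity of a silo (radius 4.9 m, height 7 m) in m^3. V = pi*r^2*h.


V = pi * r^2 * h
  = pi * 4.9^2 * 7
  = pi * 24.01 * 7
  = 528.01 m^3


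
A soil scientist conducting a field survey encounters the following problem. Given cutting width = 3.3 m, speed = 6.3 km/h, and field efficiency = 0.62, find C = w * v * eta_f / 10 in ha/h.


C = w * v * eta_f / 10
  = 3.3 * 6.3 * 0.62 / 10
  = 12.89 / 10
  = 1.29 ha/h


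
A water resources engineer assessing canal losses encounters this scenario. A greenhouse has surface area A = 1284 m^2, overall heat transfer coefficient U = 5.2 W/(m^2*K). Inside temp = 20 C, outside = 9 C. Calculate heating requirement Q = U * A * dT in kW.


dT = 20 - (9) = 11 K
Q = U * A * dT
  = 5.2 * 1284 * 11
  = 73444.80 W = 73.44 kW


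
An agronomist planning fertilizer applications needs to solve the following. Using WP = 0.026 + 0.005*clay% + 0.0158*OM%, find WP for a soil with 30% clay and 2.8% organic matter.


WP = 0.026 + 0.005*30 + 0.0158*2.8
   = 0.026 + 0.1500 + 0.0442
   = 0.2202


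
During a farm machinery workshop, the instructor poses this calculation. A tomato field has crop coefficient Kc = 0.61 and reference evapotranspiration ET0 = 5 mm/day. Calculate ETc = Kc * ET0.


ETc = Kc * ET0
    = 0.61 * 5
    = 3.05 mm/day


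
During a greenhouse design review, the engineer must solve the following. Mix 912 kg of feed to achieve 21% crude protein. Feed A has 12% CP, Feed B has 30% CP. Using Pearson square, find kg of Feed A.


parts_A = CP_b - target = 30 - 21 = 9
parts_B = target - CP_a = 21 - 12 = 9
total_parts = 9 + 9 = 18
Feed A = 912 * 9 / 18 = 456 kg
Feed B = 912 * 9 / 18 = 456 kg


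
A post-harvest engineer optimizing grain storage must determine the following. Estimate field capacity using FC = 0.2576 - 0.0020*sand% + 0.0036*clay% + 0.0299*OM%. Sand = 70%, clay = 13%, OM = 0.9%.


FC = 0.2576 - 0.0020*70 + 0.0036*13 + 0.0299*0.9
   = 0.2576 - 0.1400 + 0.0468 + 0.0269
   = 0.1913


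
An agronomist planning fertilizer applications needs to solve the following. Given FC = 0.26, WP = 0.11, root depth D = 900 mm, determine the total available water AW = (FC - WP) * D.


AW = (FC - WP) * D
   = (0.26 - 0.11) * 900
   = 0.15 * 900
   = 135 mm


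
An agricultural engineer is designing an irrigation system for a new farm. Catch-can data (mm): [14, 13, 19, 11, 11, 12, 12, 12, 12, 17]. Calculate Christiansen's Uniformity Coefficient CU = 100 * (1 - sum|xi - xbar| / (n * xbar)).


xbar = 133 / 10 = 13.300
sum|xi - xbar| = 20.200
CU = 100 * (1 - 20.200 / (10 * 13.300))
   = 100 * (1 - 0.1519)
   = 84.81%


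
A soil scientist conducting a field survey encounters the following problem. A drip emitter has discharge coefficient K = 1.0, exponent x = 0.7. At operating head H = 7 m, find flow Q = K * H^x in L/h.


Q = K * H^x
  = 1.0 * 7^0.7
  = 1.0 * 3.9045
  = 3.90 L/h


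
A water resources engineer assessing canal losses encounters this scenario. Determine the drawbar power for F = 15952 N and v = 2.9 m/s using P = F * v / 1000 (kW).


P = F * v / 1000
  = 15952 * 2.9 / 1000
  = 46260.80 / 1000
  = 46.26 kW


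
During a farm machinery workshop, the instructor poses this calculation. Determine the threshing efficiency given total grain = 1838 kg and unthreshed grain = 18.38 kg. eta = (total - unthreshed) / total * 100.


eta = (total - unthreshed) / total * 100
    = (1838 - 18.38) / 1838 * 100
    = 1819.62 / 1838 * 100
    = 99%


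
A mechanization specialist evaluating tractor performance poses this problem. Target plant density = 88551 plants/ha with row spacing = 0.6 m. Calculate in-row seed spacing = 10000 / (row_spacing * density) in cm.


spacing = 10000 / (row_sp * density)
        = 10000 / (0.6 * 88551)
        = 10000 / 53130.60
        = 0.18822 m = 18.82 cm


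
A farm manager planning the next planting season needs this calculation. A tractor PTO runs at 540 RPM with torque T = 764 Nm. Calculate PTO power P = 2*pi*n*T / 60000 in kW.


P = 2*pi*n*T / 60000
  = 2*pi * 540 * 764 / 60000
  = 2592190.93 / 60000
  = 43.20 kW


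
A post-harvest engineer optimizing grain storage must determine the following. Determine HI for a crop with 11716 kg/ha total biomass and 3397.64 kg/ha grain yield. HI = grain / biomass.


HI = grain_yield / biomass
   = 3397.64 / 11716
   = 0.29


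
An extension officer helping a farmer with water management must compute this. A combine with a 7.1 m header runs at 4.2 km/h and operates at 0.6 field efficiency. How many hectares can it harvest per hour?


C = w * v * eta_f / 10
  = 7.1 * 4.2 * 0.6 / 10
  = 17.89 / 10
  = 1.79 ha/h


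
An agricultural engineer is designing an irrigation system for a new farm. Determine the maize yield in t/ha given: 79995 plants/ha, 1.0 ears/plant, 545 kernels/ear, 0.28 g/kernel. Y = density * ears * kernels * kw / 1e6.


Y = density * ears * kernels * kw
  = 79995 * 1.0 * 545 * 0.28 g/ha
  = 12207237.00 g/ha
  = 12207.24 kg/ha = 12.21 t/ha


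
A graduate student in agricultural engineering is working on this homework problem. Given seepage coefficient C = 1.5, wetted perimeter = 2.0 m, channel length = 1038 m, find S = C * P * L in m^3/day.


S = C * P * L
  = 1.5 * 2.0 * 1038
  = 3114 m^3/day


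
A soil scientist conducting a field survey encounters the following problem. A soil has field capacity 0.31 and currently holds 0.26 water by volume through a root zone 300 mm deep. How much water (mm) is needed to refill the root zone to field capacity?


SMD = (FC - theta) * D
    = (0.31 - 0.26) * 300
    = 0.050 * 300
    = 15 mm


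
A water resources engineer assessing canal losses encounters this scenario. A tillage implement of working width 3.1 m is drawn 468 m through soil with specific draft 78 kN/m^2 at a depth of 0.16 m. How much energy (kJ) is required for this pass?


E = k * d * w * L
  = 78 * 0.16 * 3.1 * 468
  = 18105.98 kJ


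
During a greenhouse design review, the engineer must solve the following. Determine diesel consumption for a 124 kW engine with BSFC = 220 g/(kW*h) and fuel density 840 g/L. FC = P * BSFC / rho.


FC = P * BSFC / rho_fuel
   = 124 * 220 / 840
   = 27280 / 840
   = 32.48 L/h


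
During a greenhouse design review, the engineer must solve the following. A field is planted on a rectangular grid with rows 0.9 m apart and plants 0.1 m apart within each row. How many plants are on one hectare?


D = 10000 / (row_sp * plant_sp)
  = 10000 / (0.9 * 0.1)
  = 10000 / 0.0900
  = 111111.11 plants/ha


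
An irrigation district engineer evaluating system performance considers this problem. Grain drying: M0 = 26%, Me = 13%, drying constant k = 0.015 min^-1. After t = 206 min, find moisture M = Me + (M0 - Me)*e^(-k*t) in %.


M = Me + (M0 - Me) * e^(-k*t)
  = 13 + (26 - 13) * e^(-0.015*206)
  = 13 + 13 * e^(-3.090)
  = 13 + 13 * 0.04550
  = 13 + 0.5915
  = 13.59%


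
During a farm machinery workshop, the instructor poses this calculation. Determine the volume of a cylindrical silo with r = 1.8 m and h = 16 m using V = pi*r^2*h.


V = pi * r^2 * h
  = pi * 1.8^2 * 16
  = pi * 3.24 * 16
  = 162.86 m^3


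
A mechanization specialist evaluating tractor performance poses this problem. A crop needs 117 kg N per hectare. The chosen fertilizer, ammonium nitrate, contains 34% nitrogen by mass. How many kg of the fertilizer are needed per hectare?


Rate = N_required / (N_content / 100)
     = 117 / (34 / 100)
     = 117 / 0.34
     = 344.12 kg/ha


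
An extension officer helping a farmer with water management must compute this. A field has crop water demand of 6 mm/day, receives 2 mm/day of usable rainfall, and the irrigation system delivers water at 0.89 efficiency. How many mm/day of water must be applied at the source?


IWR = (ETc - Pe) / Ea
    = (6 - 2) / 0.89
    = 4 / 0.89
    = 4.49 mm/day


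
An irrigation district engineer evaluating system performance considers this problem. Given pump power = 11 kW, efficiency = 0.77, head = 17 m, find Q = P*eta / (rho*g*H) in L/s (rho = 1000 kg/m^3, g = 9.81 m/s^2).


Q = (P * 1000 * eta) / (rho * g * H)
  = (11 * 1000 * 0.77) / (1000 * 9.81 * 17)
  = 8470 / 166770
  = 0.05079 m^3/s = 50.79 L/s


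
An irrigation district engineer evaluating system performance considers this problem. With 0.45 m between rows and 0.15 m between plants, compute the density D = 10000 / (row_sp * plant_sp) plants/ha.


D = 10000 / (row_sp * plant_sp)
  = 10000 / (0.45 * 0.15)
  = 10000 / 0.0675
  = 148148.15 plants/ha


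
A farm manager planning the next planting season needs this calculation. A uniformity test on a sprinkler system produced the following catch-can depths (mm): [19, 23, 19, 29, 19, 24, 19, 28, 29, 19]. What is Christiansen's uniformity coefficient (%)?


xbar = 228 / 10 = 22.800
sum|xi - xbar| = 38
CU = 100 * (1 - 38 / (10 * 22.800))
   = 100 * (1 - 0.1667)
   = 83.33%


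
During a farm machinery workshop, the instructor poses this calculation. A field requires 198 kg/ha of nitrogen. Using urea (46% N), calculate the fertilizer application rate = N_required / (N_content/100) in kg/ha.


Rate = N_required / (N_content / 100)
     = 198 / (46 / 100)
     = 198 / 0.46
     = 430.43 kg/ha


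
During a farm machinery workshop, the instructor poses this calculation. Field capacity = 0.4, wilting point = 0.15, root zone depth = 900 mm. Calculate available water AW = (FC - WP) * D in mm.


AW = (FC - WP) * D
   = (0.4 - 0.15) * 900
   = 0.25 * 900
   = 225 mm


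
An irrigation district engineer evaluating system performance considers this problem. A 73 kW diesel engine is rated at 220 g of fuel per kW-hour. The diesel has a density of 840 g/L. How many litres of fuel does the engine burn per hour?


FC = P * BSFC / rho_fuel
   = 73 * 220 / 840
   = 16060 / 840
   = 19.12 L/h


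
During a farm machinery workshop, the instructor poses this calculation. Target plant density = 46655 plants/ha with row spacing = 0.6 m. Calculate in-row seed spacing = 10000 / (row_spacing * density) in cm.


spacing = 10000 / (row_sp * density)
        = 10000 / (0.6 * 46655)
        = 10000 / 27993
        = 0.35723 m = 35.72 cm


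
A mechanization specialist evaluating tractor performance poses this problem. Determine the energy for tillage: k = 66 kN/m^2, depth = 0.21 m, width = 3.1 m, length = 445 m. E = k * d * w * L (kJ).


E = k * d * w * L
  = 66 * 0.21 * 3.1 * 445
  = 19119.87 kJ


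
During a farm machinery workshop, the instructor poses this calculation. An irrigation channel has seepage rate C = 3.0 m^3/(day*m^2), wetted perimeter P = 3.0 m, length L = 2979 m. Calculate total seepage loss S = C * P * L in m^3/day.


S = C * P * L
  = 3.0 * 3.0 * 2979
  = 26811 m^3/day


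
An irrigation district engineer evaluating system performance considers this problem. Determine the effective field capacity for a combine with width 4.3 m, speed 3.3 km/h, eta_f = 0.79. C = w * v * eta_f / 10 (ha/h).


C = w * v * eta_f / 10
  = 4.3 * 3.3 * 0.79 / 10
  = 11.21 / 10
  = 1.12 ha/h


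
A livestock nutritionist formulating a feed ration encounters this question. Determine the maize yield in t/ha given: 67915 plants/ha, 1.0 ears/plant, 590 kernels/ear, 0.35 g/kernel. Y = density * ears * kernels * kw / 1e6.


Y = density * ears * kernels * kw
  = 67915 * 1.0 * 590 * 0.35 g/ha
  = 14024447.50 g/ha
  = 14024.45 kg/ha = 14.02 t/ha


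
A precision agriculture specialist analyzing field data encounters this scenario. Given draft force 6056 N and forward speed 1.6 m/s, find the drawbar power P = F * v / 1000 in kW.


P = F * v / 1000
  = 6056 * 1.6 / 1000
  = 9689.60 / 1000
  = 9.69 kW


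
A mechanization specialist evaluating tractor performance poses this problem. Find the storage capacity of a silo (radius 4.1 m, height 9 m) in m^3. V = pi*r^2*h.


V = pi * r^2 * h
  = pi * 4.1^2 * 9
  = pi * 16.81 * 9
  = 475.29 m^3


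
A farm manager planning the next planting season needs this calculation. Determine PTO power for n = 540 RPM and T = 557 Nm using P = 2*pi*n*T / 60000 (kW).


P = 2*pi*n*T / 60000
  = 2*pi * 540 * 557 / 60000
  = 1889856.48 / 60000
  = 31.50 kW


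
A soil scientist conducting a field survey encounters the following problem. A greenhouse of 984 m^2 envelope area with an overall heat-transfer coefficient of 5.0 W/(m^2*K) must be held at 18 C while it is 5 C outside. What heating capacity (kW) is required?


dT = 18 - (5) = 13 K
Q = U * A * dT
  = 5.0 * 984 * 13
  = 63960 W = 63.96 kW


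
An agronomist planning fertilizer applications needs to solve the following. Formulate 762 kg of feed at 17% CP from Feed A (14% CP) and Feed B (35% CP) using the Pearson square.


parts_A = CP_b - target = 35 - 17 = 18
parts_B = target - CP_a = 17 - 14 = 3
total_parts = 18 + 3 = 21
Feed A = 762 * 18 / 21 = 653.14 kg
Feed B = 762 * 3 / 21 = 108.86 kg

653.14 kg


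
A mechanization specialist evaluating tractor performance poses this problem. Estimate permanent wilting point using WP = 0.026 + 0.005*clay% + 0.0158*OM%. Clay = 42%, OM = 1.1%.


WP = 0.026 + 0.005*42 + 0.0158*1.1
   = 0.026 + 0.2100 + 0.0174
   = 0.2534


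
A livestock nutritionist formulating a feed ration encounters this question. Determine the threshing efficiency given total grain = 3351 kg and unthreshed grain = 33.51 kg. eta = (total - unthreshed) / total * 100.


eta = (total - unthreshed) / total * 100
    = (3351 - 33.51) / 3351 * 100
    = 3317.49 / 3351 * 100
    = 99%


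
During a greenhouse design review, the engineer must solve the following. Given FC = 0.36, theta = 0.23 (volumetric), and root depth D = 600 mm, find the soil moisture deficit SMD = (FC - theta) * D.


SMD = (FC - theta) * D
    = (0.36 - 0.23) * 600
    = 0.130 * 600
    = 78 mm


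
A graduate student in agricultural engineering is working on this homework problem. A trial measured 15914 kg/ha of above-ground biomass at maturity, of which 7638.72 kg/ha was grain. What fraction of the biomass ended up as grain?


HI = grain_yield / biomass
   = 7638.72 / 15914
   = 0.48


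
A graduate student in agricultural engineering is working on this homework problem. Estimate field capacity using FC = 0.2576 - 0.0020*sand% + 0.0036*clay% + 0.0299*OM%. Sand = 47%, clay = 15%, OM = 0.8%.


FC = 0.2576 - 0.0020*47 + 0.0036*15 + 0.0299*0.8
   = 0.2576 - 0.0940 + 0.0540 + 0.0239
   = 0.2415


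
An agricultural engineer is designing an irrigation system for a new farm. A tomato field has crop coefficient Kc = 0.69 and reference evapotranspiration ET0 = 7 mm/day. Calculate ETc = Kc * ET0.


ETc = Kc * ET0
    = 0.69 * 7
    = 4.83 mm/day


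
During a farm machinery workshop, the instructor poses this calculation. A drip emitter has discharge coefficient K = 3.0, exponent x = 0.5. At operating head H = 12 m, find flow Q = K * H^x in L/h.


Q = K * H^x
  = 3.0 * 12^0.5
  = 3.0 * 3.4641
  = 10.39 L/h


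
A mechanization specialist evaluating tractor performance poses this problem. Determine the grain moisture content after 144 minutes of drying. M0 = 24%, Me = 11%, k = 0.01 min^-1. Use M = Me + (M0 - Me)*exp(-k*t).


M = Me + (M0 - Me) * e^(-k*t)
  = 11 + (24 - 11) * e^(-0.01*144)
  = 11 + 13 * e^(-1.440)
  = 11 + 13 * 0.23693
  = 11 + 3.0801
  = 14.08%


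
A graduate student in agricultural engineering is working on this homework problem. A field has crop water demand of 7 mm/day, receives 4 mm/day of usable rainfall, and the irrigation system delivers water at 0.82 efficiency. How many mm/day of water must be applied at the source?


IWR = (ETc - Pe) / Ea
    = (7 - 4) / 0.82
    = 3 / 0.82
    = 3.66 mm/day


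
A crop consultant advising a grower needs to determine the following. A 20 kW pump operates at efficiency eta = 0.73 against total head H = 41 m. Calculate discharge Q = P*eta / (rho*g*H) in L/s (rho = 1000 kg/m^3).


Q = (P * 1000 * eta) / (rho * g * H)
  = (20 * 1000 * 0.73) / (1000 * 9.81 * 41)
  = 14600 / 402210
  = 0.03630 m^3/s = 36.30 L/s


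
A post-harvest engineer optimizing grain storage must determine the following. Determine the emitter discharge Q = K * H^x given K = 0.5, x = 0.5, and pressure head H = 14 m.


Q = K * H^x
  = 0.5 * 14^0.5
  = 0.5 * 3.7417
  = 1.87 L/h


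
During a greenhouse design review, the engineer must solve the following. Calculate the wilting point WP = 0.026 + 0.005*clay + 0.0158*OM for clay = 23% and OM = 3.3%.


WP = 0.026 + 0.005*23 + 0.0158*3.3
   = 0.026 + 0.1150 + 0.0521
   = 0.1931
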